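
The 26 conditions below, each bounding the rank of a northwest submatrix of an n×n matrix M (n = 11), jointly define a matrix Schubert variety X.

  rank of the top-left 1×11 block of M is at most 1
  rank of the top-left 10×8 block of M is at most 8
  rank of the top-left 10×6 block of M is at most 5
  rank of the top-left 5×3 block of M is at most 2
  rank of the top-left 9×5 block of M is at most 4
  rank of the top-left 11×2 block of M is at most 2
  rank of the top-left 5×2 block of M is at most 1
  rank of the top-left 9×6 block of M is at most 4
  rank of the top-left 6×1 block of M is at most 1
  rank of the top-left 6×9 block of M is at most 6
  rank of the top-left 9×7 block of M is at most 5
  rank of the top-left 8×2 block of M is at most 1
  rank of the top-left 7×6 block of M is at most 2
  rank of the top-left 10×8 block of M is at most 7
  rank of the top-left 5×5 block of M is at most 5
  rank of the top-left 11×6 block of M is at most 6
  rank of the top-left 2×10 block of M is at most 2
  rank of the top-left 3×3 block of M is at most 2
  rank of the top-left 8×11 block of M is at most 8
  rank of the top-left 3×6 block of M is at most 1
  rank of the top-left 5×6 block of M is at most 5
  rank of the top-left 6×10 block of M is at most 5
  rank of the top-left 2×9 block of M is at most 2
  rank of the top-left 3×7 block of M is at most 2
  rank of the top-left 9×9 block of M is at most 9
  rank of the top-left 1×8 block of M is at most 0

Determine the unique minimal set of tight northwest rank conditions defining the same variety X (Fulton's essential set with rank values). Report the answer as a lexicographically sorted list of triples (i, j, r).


Rank table r_w(11×11) implied by the 26 constraints:

  i=1: 0 | 0 | 0 | 0 | 0 | 0 | 0 | 0 | 1 | 1 | 1
  i=2: 1 | 1 | 1 | 1 | 1 | 1 | 1 | 1 | 2 | 2 | 2
  i=3: 1 | 1 | 1 | 1 | 1 | 1 | 2 | 2 | 3 | 3 | 3
  i=4: 1 | 1 | 2 | 2 | 2 | 2 | 3 | 3 | 4 | 4 | 4
  i=5: 1 | 1 | 2 | 2 | 2 | 2 | 3 | 4 | 5 | 5 | 5
  i=6: 1 | 1 | 2 | 2 | 2 | 2 | 3 | 4 | 5 | 5 | 6
  i=7: 1 | 1 | 2 | 2 | 2 | 2 | 3 | 4 | 5 | 6 | 7
  i=8: 1 | 1 | 2 | 3 | 3 | 3 | 4 | 5 | 6 | 7 | 8
  i=9: 1 | 2 | 3 | 4 | 4 | 4 | 5 | 6 | 7 | 8 | 9
  i=10: 1 | 2 | 3 | 4 | 5 | 5 | 6 | 7 | 8 | 9 | 10
  i=11: 1 | 2 | 3 | 4 | 5 | 6 | 7 | 8 | 9 | 10 | 11

reading off 1-entries of Δ²R: w = (9, 1, 7, 3, 8, 11, 10, 4, 2, 5, 6).

5 SE-corners of the 28-cell Rothe diagram give Ess(w):

[(1, 8, 0), (3, 6, 1), (6, 10, 5), (7, 6, 2), (8, 2, 1)]


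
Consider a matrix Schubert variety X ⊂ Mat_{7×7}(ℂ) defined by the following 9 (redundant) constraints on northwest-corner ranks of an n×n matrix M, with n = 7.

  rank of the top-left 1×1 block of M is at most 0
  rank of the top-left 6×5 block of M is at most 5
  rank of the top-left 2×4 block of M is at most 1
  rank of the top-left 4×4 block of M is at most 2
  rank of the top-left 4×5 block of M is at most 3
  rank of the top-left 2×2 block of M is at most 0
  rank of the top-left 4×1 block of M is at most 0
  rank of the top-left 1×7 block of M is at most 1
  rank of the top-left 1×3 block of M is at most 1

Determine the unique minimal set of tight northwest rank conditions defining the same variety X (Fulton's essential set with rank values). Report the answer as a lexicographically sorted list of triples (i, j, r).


The tightest implied rank at each (i,j), from the 9 conditions:

  i=1: 0 | 0 | 1 | 1 | 1 | 1 | 1
  i=2: 0 | 0 | 1 | 1 | 2 | 2 | 2
  i=3: 0 | 1 | 2 | 2 | 3 | 3 | 3
  i=4: 0 | 1 | 2 | 2 | 3 | 4 | 4
  i=5: 1 | 2 | 3 | 3 | 4 | 5 | 5
  i=6: 1 | 2 | 3 | 4 | 5 | 6 | 6
  i=7: 1 | 2 | 3 | 4 | 5 | 6 | 7

the unique w with this rank table is (3, 5, 2, 6, 1, 4, 7).

ℓ(w)=8; the 4 essential cells (i,j,r):

[(2, 2, 0), (2, 4, 1), (4, 1, 0), (4, 4, 2)]


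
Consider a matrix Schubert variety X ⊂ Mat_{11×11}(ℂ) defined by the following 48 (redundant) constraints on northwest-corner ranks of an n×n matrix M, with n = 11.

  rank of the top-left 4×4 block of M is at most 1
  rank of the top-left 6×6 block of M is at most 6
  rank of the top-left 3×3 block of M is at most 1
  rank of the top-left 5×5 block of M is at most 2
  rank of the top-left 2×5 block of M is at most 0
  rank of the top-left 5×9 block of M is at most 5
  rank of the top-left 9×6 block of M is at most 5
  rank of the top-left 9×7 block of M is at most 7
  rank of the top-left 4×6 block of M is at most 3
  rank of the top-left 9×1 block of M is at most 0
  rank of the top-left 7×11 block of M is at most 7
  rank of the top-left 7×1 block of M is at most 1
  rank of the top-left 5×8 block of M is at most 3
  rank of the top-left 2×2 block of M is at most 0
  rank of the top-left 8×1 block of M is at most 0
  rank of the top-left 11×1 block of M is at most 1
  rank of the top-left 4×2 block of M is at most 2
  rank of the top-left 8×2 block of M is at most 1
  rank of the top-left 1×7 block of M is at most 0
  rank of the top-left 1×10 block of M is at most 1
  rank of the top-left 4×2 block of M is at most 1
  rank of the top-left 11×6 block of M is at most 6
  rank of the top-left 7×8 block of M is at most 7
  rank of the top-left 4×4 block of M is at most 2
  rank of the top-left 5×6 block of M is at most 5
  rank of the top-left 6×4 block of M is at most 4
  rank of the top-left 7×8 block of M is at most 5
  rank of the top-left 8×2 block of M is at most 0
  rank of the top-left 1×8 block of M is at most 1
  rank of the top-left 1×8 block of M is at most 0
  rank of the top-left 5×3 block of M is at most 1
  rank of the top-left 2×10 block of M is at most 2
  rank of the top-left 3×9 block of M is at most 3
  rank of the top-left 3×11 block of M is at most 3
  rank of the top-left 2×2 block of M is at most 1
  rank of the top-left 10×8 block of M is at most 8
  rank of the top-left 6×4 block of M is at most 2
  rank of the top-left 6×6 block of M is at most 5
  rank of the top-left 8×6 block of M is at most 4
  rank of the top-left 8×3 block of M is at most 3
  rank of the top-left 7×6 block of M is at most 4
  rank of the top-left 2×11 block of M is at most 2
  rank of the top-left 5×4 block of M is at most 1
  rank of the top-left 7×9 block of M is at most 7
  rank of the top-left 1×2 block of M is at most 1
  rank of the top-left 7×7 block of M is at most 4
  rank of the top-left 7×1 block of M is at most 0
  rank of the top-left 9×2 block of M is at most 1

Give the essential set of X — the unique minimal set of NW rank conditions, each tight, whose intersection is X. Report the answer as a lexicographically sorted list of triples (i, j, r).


Propagating the 48 rank bounds to every northwest block:

  R[1]: 0 | 0 | 0 | 0 | 0 | 0 | 0 | 0 | 1 | 1 | 1
  R[2]: 0 | 0 | 0 | 0 | 0 | 1 | 1 | 1 | 2 | 2 | 2
  R[3]: 0 | 0 | 1 | 1 | 1 | 2 | 2 | 2 | 3 | 3 | 3
  R[4]: 0 | 0 | 1 | 1 | 2 | 3 | 3 | 3 | 4 | 4 | 4
  R[5]: 0 | 0 | 1 | 1 | 2 | 3 | 3 | 3 | 4 | 5 | 5
  R[6]: 0 | 0 | 1 | 2 | 3 | 4 | 4 | 4 | 5 | 6 | 6
  R[7]: 0 | 0 | 1 | 2 | 3 | 4 | 4 | 5 | 6 | 7 | 7
  R[8]: 0 | 0 | 1 | 2 | 3 | 4 | 5 | 6 | 7 | 8 | 8
  R[9]: 0 | 1 | 2 | 3 | 4 | 5 | 6 | 7 | 8 | 9 | 9
  R[10]: 1 | 2 | 3 | 4 | 5 | 6 | 7 | 8 | 9 | 10 | 10
  R[11]: 1 | 2 | 3 | 4 | 5 | 6 | 7 | 8 | 9 | 10 | 11

hence w(1..11) = (9, 6, 3, 5, 10, 4, 8, 7, 2, 1, 11).

Rothe diagram D(w) (31 cells), 7 SE-corners (essential conditions):

[(1, 8, 0), (2, 5, 0), (5, 4, 1), (5, 8, 3), (7, 7, 4), (8, 2, 0), (9, 1, 0)]


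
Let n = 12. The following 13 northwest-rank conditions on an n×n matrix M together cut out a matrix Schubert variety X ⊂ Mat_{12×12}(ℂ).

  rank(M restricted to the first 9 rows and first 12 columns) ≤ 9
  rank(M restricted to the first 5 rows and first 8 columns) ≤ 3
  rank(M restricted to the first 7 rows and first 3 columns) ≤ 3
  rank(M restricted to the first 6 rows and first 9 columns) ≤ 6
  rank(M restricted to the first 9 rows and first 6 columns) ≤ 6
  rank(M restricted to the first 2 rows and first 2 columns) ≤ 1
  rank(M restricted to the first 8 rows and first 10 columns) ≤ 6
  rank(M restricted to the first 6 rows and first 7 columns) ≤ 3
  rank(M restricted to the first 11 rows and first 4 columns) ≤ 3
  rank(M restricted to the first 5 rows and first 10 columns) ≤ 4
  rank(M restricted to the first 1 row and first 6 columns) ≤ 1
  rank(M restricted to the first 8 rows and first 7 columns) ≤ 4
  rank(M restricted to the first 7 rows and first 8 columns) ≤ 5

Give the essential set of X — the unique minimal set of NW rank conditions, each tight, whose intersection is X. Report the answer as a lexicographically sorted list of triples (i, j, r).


The tightest implied rank at each (i,j), from the 13 conditions:

  row 1: 1, 1, 1, 1, 1, 1, 1, 1, 1, 1, 1, 1
  row 2: 1, 1, 2, 2, 2, 2, 2, 2, 2, 2, 2, 2
  row 3: 1, 2, 3, 3, 3, 3, 3, 3, 3, 3, 3, 3
  row 4: 1, 2, 3, 3, 3, 3, 3, 3, 4, 4, 4, 4
  row 5: 1, 2, 3, 3, 3, 3, 3, 3, 4, 4, 5, 5
  row 6: 1, 2, 3, 3, 3, 3, 3, 4, 5, 5, 6, 6
  row 7: 1, 2, 3, 3, 4, 4, 4, 5, 6, 6, 7, 7
  row 8: 1, 2, 3, 3, 4, 4, 4, 5, 6, 6, 7, 8
  row 9: 1, 2, 3, 3, 4, 5, 5, 6, 7, 7, 8, 9
  row 10: 1, 2, 3, 3, 4, 5, 6, 7, 8, 8, 9, 10
  row 11: 1, 2, 3, 3, 4, 5, 6, 7, 8, 9, 10, 11
  row 12: 1, 2, 3, 4, 5, 6, 7, 8, 9, 10, 11, 12

second differences of R give the permutation w = (1, 3, 2, 9, 11, 8, 5, 12, 6, 7, 10, 4).

Rothe diagram D(w) (24 cells), 7 SE-corners (essential conditions):

[(2, 2, 1), (5, 8, 3), (5, 10, 4), (6, 7, 3), (8, 7, 4), (8, 10, 6), (11, 4, 3)]


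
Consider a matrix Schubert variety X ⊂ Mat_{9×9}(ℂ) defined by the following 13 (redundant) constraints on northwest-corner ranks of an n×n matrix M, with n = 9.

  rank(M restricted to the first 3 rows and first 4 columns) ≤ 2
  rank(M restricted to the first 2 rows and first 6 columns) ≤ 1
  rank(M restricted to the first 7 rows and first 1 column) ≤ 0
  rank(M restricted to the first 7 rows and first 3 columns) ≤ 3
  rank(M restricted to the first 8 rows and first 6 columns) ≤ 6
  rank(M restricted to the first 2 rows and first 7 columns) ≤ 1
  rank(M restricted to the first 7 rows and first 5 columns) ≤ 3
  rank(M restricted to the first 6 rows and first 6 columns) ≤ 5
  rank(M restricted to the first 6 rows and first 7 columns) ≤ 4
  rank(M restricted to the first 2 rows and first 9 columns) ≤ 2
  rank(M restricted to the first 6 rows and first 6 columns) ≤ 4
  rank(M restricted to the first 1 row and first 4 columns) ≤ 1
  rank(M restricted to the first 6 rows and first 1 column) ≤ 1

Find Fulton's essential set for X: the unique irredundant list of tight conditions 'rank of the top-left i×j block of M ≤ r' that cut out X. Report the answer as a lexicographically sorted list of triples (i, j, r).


Recovering R(i,j) via the rank-extension bound from the 13 conditions:

  row 1: 0 1 1 1 1 1 1 1 1
  row 2: 0 1 1 1 1 1 1 2 2
  row 3: 0 1 2 2 2 2 2 3 3
  row 4: 0 1 2 3 3 3 3 4 4
  row 5: 0 1 2 3 3 4 4 5 5
  row 6: 0 1 2 3 3 4 4 5 6
  row 7: 0 1 2 3 3 4 5 6 7
  row 8: 1 2 3 4 4 5 6 7 8
  row 9: 1 2 3 4 5 6 7 8 9

the unique w with this rank table is (2, 8, 3, 4, 6, 9, 7, 1, 5).

Fulton essential set (4 of the 16 Rothe cells):

[(2, 7, 1), (6, 7, 4), (7, 1, 0), (7, 5, 3)]


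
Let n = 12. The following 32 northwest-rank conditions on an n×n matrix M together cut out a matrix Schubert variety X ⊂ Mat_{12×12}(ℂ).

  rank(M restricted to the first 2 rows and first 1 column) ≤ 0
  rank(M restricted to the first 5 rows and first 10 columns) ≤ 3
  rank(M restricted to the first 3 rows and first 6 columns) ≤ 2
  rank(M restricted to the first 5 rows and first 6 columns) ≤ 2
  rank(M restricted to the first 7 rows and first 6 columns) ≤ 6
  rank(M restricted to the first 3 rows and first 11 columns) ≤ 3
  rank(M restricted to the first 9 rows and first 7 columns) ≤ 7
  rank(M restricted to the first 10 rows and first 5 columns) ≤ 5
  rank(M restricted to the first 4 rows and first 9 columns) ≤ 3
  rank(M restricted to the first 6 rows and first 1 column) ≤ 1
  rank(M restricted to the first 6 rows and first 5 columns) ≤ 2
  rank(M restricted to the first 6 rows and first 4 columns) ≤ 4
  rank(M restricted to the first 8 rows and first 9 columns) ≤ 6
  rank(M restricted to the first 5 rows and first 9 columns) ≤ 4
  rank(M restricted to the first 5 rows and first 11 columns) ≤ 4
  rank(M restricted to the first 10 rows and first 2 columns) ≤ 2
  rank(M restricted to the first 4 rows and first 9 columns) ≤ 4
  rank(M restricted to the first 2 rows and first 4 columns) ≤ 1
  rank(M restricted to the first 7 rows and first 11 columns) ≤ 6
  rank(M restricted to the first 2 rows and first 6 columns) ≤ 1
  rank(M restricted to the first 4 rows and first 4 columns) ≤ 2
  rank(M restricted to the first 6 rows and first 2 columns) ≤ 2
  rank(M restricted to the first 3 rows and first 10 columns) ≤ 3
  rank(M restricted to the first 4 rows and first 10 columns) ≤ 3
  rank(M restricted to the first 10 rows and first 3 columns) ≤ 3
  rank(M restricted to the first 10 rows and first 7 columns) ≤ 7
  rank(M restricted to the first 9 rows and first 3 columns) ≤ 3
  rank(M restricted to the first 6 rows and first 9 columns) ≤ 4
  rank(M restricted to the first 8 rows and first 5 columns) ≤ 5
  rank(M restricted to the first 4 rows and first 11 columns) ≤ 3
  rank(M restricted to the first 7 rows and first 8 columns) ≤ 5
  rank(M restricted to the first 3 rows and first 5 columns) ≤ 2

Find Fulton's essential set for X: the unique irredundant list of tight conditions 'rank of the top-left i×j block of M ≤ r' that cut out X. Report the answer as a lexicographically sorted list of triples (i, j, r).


Propagating the 32 rank bounds to every northwest block:

  row 1: 0, 1, 1, 1, 1, 1, 1, 1, 1, 1, 1, 1
  row 2: 0, 1, 1, 1, 1, 1, 2, 2, 2, 2, 2, 2
  row 3: 1, 2, 2, 2, 2, 2, 3, 3, 3, 3, 3, 3
  row 4: 1, 2, 2, 2, 2, 2, 3, 3, 3, 3, 3, 4
  row 5: 1, 2, 2, 2, 2, 2, 3, 3, 3, 3, 4, 5
  row 6: 1, 2, 2, 2, 2, 3, 4, 4, 4, 4, 5, 6
  row 7: 1, 2, 3, 3, 3, 4, 5, 5, 5, 5, 6, 7
  row 8: 1, 2, 3, 4, 4, 5, 6, 6, 6, 6, 7, 8
  row 9: 1, 2, 3, 4, 5, 6, 7, 7, 7, 7, 8, 9
  row 10: 1, 2, 3, 4, 5, 6, 7, 8, 8, 8, 9, 10
  row 11: 1, 2, 3, 4, 5, 6, 7, 8, 9, 9, 10, 11
  row 12: 1, 2, 3, 4, 5, 6, 7, 8, 9, 10, 11, 12

so w = (2, 7, 1, 12, 11, 6, 3, 4, 5, 8, 9, 10).

|D(w)|=24, |Ess(w)|=6:

[(2, 1, 0), (2, 6, 1), (4, 11, 3), (5, 6, 2), (5, 10, 3), (6, 5, 2)]


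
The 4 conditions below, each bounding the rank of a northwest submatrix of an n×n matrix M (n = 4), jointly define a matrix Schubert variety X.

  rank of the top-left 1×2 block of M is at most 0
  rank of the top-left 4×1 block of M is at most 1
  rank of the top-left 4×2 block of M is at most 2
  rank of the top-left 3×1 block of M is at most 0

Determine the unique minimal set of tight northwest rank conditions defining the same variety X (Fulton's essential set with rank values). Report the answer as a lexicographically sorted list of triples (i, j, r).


Propagating the 4 rank bounds to every northwest block:

  0 | 0 | 1 | 1
  0 | 1 | 2 | 2
  0 | 1 | 2 | 3
  1 | 2 | 3 | 4

the unique w with this rank table is (3, 2, 4, 1).

Fulton essential set (2 of the 4 Rothe cells):

[(1, 2, 0), (3, 1, 0)]


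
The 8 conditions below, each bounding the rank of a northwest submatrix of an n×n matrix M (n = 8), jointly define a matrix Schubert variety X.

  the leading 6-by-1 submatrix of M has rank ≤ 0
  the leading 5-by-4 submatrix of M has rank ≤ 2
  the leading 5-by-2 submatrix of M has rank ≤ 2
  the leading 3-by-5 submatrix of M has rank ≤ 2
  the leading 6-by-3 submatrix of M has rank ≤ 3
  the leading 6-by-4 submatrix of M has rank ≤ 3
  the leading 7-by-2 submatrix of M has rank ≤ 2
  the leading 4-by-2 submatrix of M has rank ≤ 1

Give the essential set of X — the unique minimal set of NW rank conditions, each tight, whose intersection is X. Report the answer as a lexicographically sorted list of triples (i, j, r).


Reconstructing r_w from the 8 given conditions:

  0 1 1 1 1 1 1 1
  0 1 2 2 2 2 2 2
  0 1 2 2 2 3 3 3
  0 1 2 2 3 4 4 4
  0 1 2 2 3 4 5 5
  0 1 2 3 4 5 6 6
  1 2 3 4 5 6 7 7
  1 2 3 4 5 6 7 8

giving w = (2, 3, 6, 5, 7, 4, 1, 8) via Δ²R.

Rothe diagram D(w) (10 cells), 3 SE-corners (essential conditions):

[(3, 5, 2), (5, 4, 2), (6, 1, 0)]


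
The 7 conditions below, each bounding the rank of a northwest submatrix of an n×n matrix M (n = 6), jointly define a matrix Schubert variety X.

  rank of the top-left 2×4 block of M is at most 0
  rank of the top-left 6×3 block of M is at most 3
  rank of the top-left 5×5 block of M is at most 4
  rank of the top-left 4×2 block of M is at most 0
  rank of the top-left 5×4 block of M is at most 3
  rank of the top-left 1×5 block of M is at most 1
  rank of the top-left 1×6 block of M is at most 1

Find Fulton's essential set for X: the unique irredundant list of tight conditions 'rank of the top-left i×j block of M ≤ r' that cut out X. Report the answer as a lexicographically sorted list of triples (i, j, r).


Recovering R(i,j) via the rank-extension bound from the 7 conditions:

  row 1: 0 | 0 | 0 | 0 | 1 | 1
  row 2: 0 | 0 | 0 | 0 | 1 | 2
  row 3: 0 | 0 | 1 | 1 | 2 | 3
  row 4: 0 | 0 | 1 | 2 | 3 | 4
  row 5: 1 | 1 | 2 | 3 | 4 | 5
  row 6: 1 | 2 | 3 | 4 | 5 | 6

hence w(1..6) = (5, 6, 3, 4, 1, 2).

Fulton essential set (2 of the 12 Rothe cells):

[(2, 4, 0), (4, 2, 0)]


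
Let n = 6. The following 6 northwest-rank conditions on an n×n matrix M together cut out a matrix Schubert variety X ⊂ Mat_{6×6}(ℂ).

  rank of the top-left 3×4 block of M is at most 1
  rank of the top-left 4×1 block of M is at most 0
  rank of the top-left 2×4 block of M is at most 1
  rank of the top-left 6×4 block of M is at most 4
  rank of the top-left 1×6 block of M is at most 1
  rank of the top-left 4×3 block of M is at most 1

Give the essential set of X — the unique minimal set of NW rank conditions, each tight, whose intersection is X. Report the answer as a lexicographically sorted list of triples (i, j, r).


Computing R[i][j] = min implied NW-rank bound (n=6, 6 conditions):

  R[1]: 0, 1, 1, 1, 1, 1
  R[2]: 0, 1, 1, 1, 2, 2
  R[3]: 0, 1, 1, 1, 2, 3
  R[4]: 0, 1, 1, 2, 3, 4
  R[5]: 1, 2, 2, 3, 4, 5
  R[6]: 1, 2, 3, 4, 5, 6

so w = (2, 5, 6, 4, 1, 3).

Rothe diagram D(w) (9 cells), 3 SE-corners (essential conditions):

[(3, 4, 1), (4, 1, 0), (4, 3, 1)]


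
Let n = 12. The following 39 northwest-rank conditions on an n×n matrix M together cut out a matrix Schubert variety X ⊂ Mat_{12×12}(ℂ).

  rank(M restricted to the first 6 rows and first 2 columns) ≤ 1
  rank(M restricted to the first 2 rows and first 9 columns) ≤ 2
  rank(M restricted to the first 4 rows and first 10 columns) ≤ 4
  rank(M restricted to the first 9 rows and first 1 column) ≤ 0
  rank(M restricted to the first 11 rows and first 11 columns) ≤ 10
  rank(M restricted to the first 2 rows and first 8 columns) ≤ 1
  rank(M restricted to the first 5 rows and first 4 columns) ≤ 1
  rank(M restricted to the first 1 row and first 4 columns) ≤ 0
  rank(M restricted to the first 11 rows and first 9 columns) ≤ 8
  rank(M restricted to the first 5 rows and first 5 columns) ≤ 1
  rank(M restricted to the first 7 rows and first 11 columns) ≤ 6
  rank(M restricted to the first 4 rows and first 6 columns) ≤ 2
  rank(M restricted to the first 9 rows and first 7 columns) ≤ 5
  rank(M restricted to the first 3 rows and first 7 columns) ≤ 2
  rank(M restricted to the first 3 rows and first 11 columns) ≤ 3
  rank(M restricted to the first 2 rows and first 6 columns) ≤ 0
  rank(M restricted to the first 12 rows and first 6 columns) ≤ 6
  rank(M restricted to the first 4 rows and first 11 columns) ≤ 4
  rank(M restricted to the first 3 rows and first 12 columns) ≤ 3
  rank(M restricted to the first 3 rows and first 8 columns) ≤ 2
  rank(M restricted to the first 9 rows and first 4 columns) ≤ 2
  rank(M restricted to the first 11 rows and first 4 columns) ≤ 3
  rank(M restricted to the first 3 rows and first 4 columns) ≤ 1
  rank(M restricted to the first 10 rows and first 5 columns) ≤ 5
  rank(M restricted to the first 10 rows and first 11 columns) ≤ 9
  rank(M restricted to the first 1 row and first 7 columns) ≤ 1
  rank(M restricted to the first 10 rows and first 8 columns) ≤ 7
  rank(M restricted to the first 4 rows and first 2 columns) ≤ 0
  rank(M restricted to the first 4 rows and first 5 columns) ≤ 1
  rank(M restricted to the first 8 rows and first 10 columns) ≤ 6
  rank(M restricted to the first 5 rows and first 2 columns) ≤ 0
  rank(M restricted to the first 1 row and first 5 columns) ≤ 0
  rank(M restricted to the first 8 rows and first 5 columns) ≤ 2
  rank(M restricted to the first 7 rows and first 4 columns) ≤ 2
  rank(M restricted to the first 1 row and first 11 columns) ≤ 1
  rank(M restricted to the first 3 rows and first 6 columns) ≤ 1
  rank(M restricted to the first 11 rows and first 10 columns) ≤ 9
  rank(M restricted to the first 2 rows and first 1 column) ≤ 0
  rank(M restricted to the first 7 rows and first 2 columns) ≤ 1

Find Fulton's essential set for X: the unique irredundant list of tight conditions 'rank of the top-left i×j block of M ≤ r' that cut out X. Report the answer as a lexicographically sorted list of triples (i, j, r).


Recovering R(i,j) via the rank-extension bound from the 39 conditions:

  row 1: 0 | 0 | 0 | 0 | 0 | 0 | 1 | 1 | 1 | 1 | 1 | 1
  row 2: 0 | 0 | 0 | 0 | 0 | 0 | 1 | 1 | 2 | 2 | 2 | 2
  row 3: 0 | 0 | 1 | 1 | 1 | 1 | 2 | 2 | 3 | 3 | 3 | 3
  row 4: 0 | 0 | 1 | 1 | 1 | 2 | 3 | 3 | 4 | 4 | 4 | 4
  row 5: 0 | 0 | 1 | 1 | 1 | 2 | 3 | 4 | 5 | 5 | 5 | 5
  row 6: 0 | 1 | 2 | 2 | 2 | 3 | 4 | 5 | 6 | 6 | 6 | 6
  row 7: 0 | 1 | 2 | 2 | 2 | 3 | 4 | 5 | 6 | 6 | 6 | 7
  row 8: 0 | 1 | 2 | 2 | 2 | 3 | 4 | 5 | 6 | 6 | 7 | 8
  row 9: 0 | 1 | 2 | 2 | 3 | 4 | 5 | 6 | 7 | 7 | 8 | 9
  row 10: 1 | 2 | 3 | 3 | 4 | 5 | 6 | 7 | 8 | 8 | 9 | 10
  row 11: 1 | 2 | 3 | 3 | 4 | 5 | 6 | 7 | 8 | 9 | 10 | 11
  row 12: 1 | 2 | 3 | 4 | 5 | 6 | 7 | 8 | 9 | 10 | 11 | 12

the unique w with this rank table is (7, 9, 3, 6, 8, 2, 12, 11, 5, 1, 10, 4).

Rothe diagram D(w) (36 cells), 10 SE-corners (essential conditions):

[(2, 6, 0), (2, 8, 1), (5, 2, 0), (5, 5, 1), (7, 11, 6), (8, 5, 2), (8, 10, 6), (9, 1, 0), (9, 4, 2), (11, 4, 3)]


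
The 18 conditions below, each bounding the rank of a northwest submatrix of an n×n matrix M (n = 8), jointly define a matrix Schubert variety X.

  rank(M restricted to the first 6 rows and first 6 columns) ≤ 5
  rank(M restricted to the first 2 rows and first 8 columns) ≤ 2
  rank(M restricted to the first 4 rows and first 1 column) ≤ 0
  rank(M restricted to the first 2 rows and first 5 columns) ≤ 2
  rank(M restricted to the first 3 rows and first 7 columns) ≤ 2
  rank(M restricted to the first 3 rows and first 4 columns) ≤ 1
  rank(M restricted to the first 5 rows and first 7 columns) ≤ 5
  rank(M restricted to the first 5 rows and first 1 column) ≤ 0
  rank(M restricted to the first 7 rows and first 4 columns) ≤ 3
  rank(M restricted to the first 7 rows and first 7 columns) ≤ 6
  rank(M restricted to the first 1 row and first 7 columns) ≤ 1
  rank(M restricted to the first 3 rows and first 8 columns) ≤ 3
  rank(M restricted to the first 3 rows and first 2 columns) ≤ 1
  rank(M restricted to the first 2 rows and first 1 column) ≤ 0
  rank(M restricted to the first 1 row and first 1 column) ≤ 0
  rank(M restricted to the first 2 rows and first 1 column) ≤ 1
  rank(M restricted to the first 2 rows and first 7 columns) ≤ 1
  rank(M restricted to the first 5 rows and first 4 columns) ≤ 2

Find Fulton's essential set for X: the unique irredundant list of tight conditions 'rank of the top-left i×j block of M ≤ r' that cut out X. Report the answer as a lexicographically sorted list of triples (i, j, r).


Computing R[i][j] = min implied NW-rank bound (n=8, 18 conditions):

  row 1: 0, 1, 1, 1, 1, 1, 1, 1
  row 2: 0, 1, 1, 1, 1, 1, 1, 2
  row 3: 0, 1, 1, 1, 2, 2, 2, 3
  row 4: 0, 1, 2, 2, 3, 3, 3, 4
  row 5: 0, 1, 2, 2, 3, 4, 4, 5
  row 6: 1, 2, 3, 3, 4, 5, 5, 6
  row 7: 1, 2, 3, 3, 4, 5, 6, 7
  row 8: 1, 2, 3, 4, 5, 6, 7, 8

reading off 1-entries of Δ²R: w = (2, 8, 5, 3, 6, 1, 7, 4).

ℓ(w)=14; the 5 essential cells (i,j,r):

[(2, 7, 1), (3, 4, 1), (5, 1, 0), (5, 4, 2), (7, 4, 3)]


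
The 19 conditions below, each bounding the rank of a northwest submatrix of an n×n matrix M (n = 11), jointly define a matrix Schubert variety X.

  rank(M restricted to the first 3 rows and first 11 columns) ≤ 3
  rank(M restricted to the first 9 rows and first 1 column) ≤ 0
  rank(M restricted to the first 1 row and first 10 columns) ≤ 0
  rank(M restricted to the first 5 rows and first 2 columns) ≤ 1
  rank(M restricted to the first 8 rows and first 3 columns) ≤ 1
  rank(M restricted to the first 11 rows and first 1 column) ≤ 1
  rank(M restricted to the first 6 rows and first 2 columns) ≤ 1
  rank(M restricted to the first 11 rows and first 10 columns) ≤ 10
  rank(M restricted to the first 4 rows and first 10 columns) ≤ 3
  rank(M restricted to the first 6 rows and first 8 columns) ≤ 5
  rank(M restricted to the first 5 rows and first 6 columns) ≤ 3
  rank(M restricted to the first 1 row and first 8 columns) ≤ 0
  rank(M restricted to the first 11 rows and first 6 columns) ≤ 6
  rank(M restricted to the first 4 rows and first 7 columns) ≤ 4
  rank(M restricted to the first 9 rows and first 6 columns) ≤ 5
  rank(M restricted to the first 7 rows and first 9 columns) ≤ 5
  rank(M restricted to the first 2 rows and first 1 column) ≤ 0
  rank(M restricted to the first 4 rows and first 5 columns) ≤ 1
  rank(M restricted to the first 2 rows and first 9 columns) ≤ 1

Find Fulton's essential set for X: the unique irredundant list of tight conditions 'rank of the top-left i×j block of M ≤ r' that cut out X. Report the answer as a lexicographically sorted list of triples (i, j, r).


The tightest implied rank at each (i,j), from the 19 conditions:

  i=1: 0 0 0 0 0 0 0 0 0 0 1
  i=2: 0 1 1 1 1 1 1 1 1 1 2
  i=3: 0 1 1 1 1 2 2 2 2 2 3
  i=4: 0 1 1 1 1 2 3 3 3 3 4
  i=5: 0 1 1 2 2 3 4 4 4 4 5
  i=6: 0 1 1 2 3 4 5 5 5 5 6
  i=7: 0 1 1 2 3 4 5 5 5 6 7
  i=8: 0 1 1 2 3 4 5 6 6 7 8
  i=9: 0 1 2 3 4 5 6 7 7 8 9
  i=10: 1 2 3 4 5 6 7 8 8 9 10
  i=11: 1 2 3 4 5 6 7 8 9 10 11

reading off 1-entries of Δ²R: w = (11, 2, 6, 7, 4, 5, 10, 8, 3, 1, 9).

Rothe diagram D(w) (30 cells), 5 SE-corners (essential conditions):

[(1, 10, 0), (4, 5, 1), (7, 9, 5), (8, 3, 1), (9, 1, 0)]


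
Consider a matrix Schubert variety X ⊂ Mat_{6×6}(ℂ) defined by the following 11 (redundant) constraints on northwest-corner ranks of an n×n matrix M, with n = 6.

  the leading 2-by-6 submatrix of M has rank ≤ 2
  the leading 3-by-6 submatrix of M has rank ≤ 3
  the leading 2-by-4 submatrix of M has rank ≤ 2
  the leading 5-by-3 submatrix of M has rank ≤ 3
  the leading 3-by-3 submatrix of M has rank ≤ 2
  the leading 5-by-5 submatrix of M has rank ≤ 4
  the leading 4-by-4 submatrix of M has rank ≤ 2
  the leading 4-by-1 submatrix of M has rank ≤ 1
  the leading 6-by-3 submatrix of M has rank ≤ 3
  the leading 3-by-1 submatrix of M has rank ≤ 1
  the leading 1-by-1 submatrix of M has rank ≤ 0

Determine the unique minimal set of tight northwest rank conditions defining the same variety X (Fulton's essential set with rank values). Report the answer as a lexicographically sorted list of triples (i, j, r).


Reconstructing r_w from the 11 given conditions:

  row 1: 0  1  1  1  1  1
  row 2: 1  2  2  2  2  2
  row 3: 1  2  2  2  3  3
  row 4: 1  2  2  2  3  4
  row 5: 1  2  3  3  4  5
  row 6: 1  2  3  4  5  6

reading off 1-entries of Δ²R: w = (2, 1, 5, 6, 3, 4).

2 SE-corners of the 5-cell Rothe diagram give Ess(w):

[(1, 1, 0), (4, 4, 2)]


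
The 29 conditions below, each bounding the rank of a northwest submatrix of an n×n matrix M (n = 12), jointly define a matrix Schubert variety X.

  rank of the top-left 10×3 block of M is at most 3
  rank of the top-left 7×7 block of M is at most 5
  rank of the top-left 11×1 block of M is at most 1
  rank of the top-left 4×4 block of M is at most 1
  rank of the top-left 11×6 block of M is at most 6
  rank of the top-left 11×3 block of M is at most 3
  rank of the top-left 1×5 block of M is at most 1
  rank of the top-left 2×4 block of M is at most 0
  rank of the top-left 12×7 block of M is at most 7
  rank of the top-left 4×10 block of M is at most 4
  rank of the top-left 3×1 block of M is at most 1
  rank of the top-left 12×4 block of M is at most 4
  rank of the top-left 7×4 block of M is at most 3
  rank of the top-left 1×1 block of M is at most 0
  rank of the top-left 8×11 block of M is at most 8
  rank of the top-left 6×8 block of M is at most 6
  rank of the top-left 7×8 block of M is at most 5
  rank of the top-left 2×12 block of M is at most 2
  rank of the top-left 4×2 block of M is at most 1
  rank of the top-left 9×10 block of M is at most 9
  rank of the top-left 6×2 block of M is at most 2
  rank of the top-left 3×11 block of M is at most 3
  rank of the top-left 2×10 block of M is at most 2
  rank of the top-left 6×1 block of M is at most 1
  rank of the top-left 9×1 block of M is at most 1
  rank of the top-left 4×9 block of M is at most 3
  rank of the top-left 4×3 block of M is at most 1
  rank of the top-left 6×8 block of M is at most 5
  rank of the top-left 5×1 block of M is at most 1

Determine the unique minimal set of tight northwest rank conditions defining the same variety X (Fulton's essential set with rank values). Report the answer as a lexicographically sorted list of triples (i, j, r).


Computing R[i][j] = min implied NW-rank bound (n=12, 29 conditions):

  R[1]: 0 | 0 | 0 | 0 | 1 | 1 | 1 | 1 | 1 | 1 | 1 | 1
  R[2]: 0 | 0 | 0 | 0 | 1 | 2 | 2 | 2 | 2 | 2 | 2 | 2
  R[3]: 1 | 1 | 1 | 1 | 2 | 3 | 3 | 3 | 3 | 3 | 3 | 3
  R[4]: 1 | 1 | 1 | 1 | 2 | 3 | 3 | 3 | 3 | 4 | 4 | 4
  R[5]: 1 | 2 | 2 | 2 | 3 | 4 | 4 | 4 | 4 | 5 | 5 | 5
  R[6]: 1 | 2 | 3 | 3 | 4 | 5 | 5 | 5 | 5 | 6 | 6 | 6
  R[7]: 1 | 2 | 3 | 3 | 4 | 5 | 5 | 5 | 6 | 7 | 7 | 7
  R[8]: 1 | 2 | 3 | 4 | 5 | 6 | 6 | 6 | 7 | 8 | 8 | 8
  R[9]: 1 | 2 | 3 | 4 | 5 | 6 | 7 | 7 | 8 | 9 | 9 | 9
  R[10]: 1 | 2 | 3 | 4 | 5 | 6 | 7 | 8 | 9 | 10 | 10 | 10
  R[11]: 1 | 2 | 3 | 4 | 5 | 6 | 7 | 8 | 9 | 10 | 11 | 11
  R[12]: 1 | 2 | 3 | 4 | 5 | 6 | 7 | 8 | 9 | 10 | 11 | 12

the unique w with this rank table is (5, 6, 1, 10, 2, 3, 9, 4, 7, 8, 11, 12).

Rothe diagram D(w) (17 cells), 5 SE-corners (essential conditions):

[(2, 4, 0), (4, 4, 1), (4, 9, 3), (7, 4, 3), (7, 8, 5)]


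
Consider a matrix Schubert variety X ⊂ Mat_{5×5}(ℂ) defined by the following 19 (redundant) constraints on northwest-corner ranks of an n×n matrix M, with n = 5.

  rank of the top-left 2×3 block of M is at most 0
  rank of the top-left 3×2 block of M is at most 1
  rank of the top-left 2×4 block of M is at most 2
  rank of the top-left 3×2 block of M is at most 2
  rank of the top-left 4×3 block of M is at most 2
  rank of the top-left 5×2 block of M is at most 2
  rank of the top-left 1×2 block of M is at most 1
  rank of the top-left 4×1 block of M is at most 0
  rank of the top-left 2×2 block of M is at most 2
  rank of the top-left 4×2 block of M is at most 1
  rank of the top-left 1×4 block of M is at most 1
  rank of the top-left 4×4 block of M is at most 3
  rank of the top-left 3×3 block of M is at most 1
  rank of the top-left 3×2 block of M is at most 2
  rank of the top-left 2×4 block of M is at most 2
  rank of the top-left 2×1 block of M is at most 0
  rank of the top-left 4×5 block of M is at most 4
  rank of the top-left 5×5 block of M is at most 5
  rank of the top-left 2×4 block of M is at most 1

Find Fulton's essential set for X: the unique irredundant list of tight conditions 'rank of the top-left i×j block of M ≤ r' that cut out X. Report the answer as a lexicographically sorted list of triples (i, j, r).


Computing R[i][j] = min implied NW-rank bound (n=5, 19 conditions):

  0 0 0 1 1
  0 0 0 1 2
  0 1 1 2 3
  0 1 2 3 4
  1 2 3 4 5

so w = (4, 5, 2, 3, 1).

Fulton essential set (2 of the 8 Rothe cells):

[(2, 3, 0), (4, 1, 0)]


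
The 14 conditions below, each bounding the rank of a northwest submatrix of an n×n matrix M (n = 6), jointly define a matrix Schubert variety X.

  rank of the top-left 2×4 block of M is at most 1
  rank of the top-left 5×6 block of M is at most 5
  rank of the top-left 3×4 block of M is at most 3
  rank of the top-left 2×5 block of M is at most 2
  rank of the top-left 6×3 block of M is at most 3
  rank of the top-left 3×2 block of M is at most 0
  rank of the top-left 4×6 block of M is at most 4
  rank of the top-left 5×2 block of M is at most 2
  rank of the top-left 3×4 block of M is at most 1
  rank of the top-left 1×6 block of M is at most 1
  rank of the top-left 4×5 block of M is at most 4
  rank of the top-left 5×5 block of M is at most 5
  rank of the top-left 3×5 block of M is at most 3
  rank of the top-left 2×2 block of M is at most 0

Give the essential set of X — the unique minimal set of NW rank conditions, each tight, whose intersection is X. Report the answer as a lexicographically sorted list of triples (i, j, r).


The tightest implied rank at each (i,j), from the 14 conditions:

  0 | 0 | 1 | 1 | 1 | 1
  0 | 0 | 1 | 1 | 2 | 2
  0 | 0 | 1 | 1 | 2 | 3
  1 | 1 | 2 | 2 | 3 | 4
  1 | 2 | 3 | 3 | 4 | 5
  1 | 2 | 3 | 4 | 5 | 6

second differences of R give the permutation w = (3, 5, 6, 1, 2, 4).

Rothe diagram D(w) (8 cells), 2 SE-corners (essential conditions):

[(3, 2, 0), (3, 4, 1)]


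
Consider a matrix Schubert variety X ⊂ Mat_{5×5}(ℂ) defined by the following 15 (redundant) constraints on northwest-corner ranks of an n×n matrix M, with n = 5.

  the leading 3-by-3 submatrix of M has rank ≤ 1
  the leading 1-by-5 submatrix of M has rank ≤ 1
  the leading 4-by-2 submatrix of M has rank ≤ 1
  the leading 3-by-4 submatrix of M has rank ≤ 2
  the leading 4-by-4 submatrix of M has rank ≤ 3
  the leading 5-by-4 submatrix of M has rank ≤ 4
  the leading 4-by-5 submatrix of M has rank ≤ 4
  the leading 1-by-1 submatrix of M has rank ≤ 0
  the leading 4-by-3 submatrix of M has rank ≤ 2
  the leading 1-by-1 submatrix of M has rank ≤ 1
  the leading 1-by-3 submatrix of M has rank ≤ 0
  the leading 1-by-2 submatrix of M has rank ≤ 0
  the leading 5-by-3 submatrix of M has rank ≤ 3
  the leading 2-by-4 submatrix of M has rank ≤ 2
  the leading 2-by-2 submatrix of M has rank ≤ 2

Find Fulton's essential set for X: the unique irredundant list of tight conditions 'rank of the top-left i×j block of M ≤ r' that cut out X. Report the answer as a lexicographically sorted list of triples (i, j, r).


Reconstructing r_w from the 15 given conditions:

  i=1: 0  0  0  1  1
  i=2: 1  1  1  2  2
  i=3: 1  1  1  2  3
  i=4: 1  1  2  3  4
  i=5: 1  2  3  4  5

second differences of R give the permutation w = (4, 1, 5, 3, 2).

Fulton essential set (3 of the 6 Rothe cells):

[(1, 3, 0), (3, 3, 1), (4, 2, 1)]


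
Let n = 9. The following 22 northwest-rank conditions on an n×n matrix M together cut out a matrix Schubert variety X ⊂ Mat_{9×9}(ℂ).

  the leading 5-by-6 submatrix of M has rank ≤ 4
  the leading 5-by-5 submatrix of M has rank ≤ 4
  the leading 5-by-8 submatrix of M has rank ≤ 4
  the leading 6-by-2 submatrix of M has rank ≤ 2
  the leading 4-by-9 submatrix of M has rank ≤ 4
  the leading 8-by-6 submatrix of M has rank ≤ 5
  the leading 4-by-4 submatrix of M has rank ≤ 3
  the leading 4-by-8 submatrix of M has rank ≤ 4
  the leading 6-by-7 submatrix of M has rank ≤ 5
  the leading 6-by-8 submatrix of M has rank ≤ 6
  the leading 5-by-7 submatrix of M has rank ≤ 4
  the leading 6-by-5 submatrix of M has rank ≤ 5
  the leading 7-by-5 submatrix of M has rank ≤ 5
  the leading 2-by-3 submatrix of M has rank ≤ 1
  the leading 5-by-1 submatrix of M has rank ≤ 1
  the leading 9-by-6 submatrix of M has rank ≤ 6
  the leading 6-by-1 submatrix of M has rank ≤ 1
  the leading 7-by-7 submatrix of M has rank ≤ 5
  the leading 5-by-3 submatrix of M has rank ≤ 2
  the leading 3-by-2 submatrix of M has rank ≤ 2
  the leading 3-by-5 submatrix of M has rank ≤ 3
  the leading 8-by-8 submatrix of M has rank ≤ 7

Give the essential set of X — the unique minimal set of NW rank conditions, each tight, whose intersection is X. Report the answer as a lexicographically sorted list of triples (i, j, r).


Propagating the 22 rank bounds to every northwest block:

  row 1: 1 1 1 1 1 1 1 1 1
  row 2: 1 1 1 2 2 2 2 2 2
  row 3: 1 2 2 3 3 3 3 3 3
  row 4: 1 2 2 3 4 4 4 4 4
  row 5: 1 2 2 3 4 4 4 4 5
  row 6: 1 2 3 4 5 5 5 5 6
  row 7: 1 2 3 4 5 5 5 6 7
  row 8: 1 2 3 4 5 5 6 7 8
  row 9: 1 2 3 4 5 6 7 8 9

so w = (1, 4, 2, 5, 9, 3, 8, 7, 6).

5 SE-corners of the 10-cell Rothe diagram give Ess(w):

[(2, 3, 1), (5, 3, 2), (5, 8, 4), (7, 7, 5), (8, 6, 5)]


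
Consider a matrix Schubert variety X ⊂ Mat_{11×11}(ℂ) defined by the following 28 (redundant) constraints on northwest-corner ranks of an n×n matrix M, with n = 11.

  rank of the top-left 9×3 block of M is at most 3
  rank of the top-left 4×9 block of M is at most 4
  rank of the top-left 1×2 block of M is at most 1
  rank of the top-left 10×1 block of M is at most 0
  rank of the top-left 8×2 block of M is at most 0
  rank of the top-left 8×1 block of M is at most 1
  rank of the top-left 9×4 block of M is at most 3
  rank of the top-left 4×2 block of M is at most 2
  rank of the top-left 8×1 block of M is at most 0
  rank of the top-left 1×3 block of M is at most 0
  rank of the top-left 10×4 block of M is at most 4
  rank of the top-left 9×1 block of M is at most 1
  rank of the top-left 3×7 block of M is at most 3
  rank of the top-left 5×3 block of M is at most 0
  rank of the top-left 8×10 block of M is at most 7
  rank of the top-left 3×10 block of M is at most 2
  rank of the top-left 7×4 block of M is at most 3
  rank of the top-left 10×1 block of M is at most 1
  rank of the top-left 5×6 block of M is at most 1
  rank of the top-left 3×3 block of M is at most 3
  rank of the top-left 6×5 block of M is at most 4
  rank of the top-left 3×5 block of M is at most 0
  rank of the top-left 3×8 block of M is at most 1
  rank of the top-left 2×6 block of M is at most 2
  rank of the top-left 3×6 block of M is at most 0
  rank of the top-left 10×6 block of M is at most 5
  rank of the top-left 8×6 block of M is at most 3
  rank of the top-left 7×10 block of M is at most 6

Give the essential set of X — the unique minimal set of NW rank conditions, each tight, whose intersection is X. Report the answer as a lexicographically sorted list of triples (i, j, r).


The tightest implied rank at each (i,j), from the 28 conditions:

  0 0 0 0 0 0 1 1 1 1 1
  0 0 0 0 0 0 1 1 2 2 2
  0 0 0 0 0 0 1 1 2 2 3
  0 0 0 1 1 1 2 2 3 3 4
  0 0 0 1 1 1 2 3 4 4 5
  0 0 1 2 2 2 3 4 5 5 6
  0 0 1 2 3 3 4 5 6 6 7
  0 0 1 2 3 3 4 5 6 7 8
  0 1 2 3 4 4 5 6 7 8 9
  0 1 2 3 4 5 6 7 8 9 10
  1 2 3 4 5 6 7 8 9 10 11

reading off 1-entries of Δ²R: w = (7, 9, 11, 4, 8, 3, 5, 10, 2, 6, 1).

Rothe diagram D(w) (38 cells), 8 SE-corners (essential conditions):

[(3, 6, 0), (3, 8, 1), (3, 10, 2), (5, 3, 0), (5, 6, 1), (8, 2, 0), (8, 6, 3), (10, 1, 0)]


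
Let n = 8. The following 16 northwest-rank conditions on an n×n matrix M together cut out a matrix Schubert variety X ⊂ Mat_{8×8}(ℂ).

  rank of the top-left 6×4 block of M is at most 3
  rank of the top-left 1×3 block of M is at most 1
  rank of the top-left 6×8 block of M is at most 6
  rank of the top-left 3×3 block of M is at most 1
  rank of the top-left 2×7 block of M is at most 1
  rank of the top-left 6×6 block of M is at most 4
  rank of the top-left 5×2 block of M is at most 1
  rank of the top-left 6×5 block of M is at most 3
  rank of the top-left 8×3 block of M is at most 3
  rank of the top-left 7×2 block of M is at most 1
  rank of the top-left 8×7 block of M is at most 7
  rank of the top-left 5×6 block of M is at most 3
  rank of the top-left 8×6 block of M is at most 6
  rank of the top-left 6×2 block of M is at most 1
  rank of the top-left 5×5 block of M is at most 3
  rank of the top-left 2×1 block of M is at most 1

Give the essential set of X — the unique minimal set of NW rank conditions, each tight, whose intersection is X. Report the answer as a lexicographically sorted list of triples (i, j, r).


Computing R[i][j] = min implied NW-rank bound (n=8, 16 conditions):

  i=1: 1 1 1 1 1 1 1 1
  i=2: 1 1 1 1 1 1 1 2
  i=3: 1 1 1 2 2 2 2 3
  i=4: 1 1 2 3 3 3 3 4
  i=5: 1 1 2 3 3 3 4 5
  i=6: 1 1 2 3 3 4 5 6
  i=7: 1 1 2 3 4 5 6 7
  i=8: 1 2 3 4 5 6 7 8

hence w(1..8) = (1, 8, 4, 3, 7, 6, 5, 2).

|D(w)|=15, |Ess(w)|=5:

[(2, 7, 1), (3, 3, 1), (5, 6, 3), (6, 5, 3), (7, 2, 1)]
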